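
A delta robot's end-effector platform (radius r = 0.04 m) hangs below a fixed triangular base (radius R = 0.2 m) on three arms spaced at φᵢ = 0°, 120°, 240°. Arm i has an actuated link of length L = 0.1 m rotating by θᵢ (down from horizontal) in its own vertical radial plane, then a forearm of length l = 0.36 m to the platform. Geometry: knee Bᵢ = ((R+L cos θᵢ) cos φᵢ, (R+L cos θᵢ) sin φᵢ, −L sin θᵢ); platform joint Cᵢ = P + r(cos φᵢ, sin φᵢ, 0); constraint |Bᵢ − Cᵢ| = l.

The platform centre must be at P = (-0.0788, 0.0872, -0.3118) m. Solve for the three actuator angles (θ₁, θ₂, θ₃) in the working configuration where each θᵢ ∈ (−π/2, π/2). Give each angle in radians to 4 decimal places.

θ₁ = 1.2215, θ₂ = -0.1751, θ₃ = 0.9600

arm 1 (φ=0.0°): x'=-0.0788, y'=0.0872
  A=0.2388, B=-0.3118, C=(l²−L²−A²−y'²−z²)/(2L)=-0.2112
  γ=atan2(-0.3118,0.2388)=-0.9172;  ψ=arccos(-0.5379)=2.1387;  θ1=γ+ψ≈1.2215
rotate P by −φ2: (0.1149, 0.0246, -0.3118)
  A=0.0451, B=-0.3118, C=(l²−L²−A²−y'²−z²)/(2L)=0.0987
  θ2 = atan2(B,A) + arccos(C/0.3150) = -0.1751
rotate P by −φ3: (-0.0361, -0.1118, -0.3118)
  A=0.1961, B=-0.3118, C=(l²−L²−A²−y'²−z²)/(2L)=-0.1430
  √(A²+B²)=0.3683;  θ3 = -1.0093+1.9693 ≈ 0.9600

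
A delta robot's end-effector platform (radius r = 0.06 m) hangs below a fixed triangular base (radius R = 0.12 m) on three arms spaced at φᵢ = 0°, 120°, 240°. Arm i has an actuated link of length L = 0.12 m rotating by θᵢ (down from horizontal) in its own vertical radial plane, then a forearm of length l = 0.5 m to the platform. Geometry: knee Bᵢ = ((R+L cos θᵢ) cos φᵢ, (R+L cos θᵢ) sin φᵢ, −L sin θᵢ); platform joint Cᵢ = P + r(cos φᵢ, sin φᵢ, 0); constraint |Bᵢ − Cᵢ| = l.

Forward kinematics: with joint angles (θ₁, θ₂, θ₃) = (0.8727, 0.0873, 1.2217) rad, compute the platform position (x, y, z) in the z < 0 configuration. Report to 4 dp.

(-0.0376, 0.2250, -0.5028)

φ1=0.0°: virtual centre (0.1371, 0.0000, -0.0919), radius l
S2 = (0.1795·cos120.0°, 0.1795·sin120.0°, -0.0105) = (-0.0898, 0.1555, -0.0105)
φ3=240.0°: virtual centre (-0.0505, -0.0875, -0.1128), radius l
|S₂|²−|S₁|² = 0.0051;  |S₃|²−|S₁|² = -0.0043
linear system: -0.4538x+0.3110y = 0.0051−0.1629z; -0.3753x+-0.1750y = -0.0043−-0.0417z
det = 0.1961;  x = 0.0023+0.0793z,  y = 0.0198+-0.4082z
into |P−S₁|² = l²: 1.1729z² + 0.1463z + -0.2230 = 0;  Δ = 1.0676;  z = -0.5028 or 0.3781 → z<0 root = -0.5028
x = -0.0376, y = 0.2250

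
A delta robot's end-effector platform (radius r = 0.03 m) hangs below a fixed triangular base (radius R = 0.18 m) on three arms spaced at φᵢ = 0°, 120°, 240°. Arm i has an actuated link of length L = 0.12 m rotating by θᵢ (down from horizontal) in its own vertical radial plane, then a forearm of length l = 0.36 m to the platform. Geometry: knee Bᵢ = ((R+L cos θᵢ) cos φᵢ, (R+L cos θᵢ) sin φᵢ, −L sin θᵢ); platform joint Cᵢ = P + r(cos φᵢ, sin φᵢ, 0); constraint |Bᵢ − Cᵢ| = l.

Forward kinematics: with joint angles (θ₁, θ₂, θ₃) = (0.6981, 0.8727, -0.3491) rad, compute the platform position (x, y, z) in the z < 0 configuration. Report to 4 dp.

(-0.0370, -0.0994, -0.2819)

φ1=0.0°: virtual centre (0.2419, 0.0000, -0.0771), radius l
arm 2 at φ=120.0°: (R−r)+L cos θ2 = 0.2271;  S2 = (-0.1136, 0.1967, -0.0919)
S3 = (0.2628·cos240.0°, 0.2628·sin240.0°, 0.0410) = (-0.1314, -0.2276, 0.0410)
|S₂|²−|S₁|² = -0.0044;  |S₃|²−|S₁|² = 0.0063
plane₁₂: -0.7110x+0.3934y+-0.0296z = -0.0044
det = 0.6173;  x = -0.0007+0.1288z,  y = -0.0126+0.3080z
quadratic in z: (1.1115)z²+(0.0840)z+(-0.0646)=0, √Δ=0.5425 → z ∈ {-0.2819, 0.2063}; z = -0.2819 (taking z<0)
x = -0.0370, y = -0.0994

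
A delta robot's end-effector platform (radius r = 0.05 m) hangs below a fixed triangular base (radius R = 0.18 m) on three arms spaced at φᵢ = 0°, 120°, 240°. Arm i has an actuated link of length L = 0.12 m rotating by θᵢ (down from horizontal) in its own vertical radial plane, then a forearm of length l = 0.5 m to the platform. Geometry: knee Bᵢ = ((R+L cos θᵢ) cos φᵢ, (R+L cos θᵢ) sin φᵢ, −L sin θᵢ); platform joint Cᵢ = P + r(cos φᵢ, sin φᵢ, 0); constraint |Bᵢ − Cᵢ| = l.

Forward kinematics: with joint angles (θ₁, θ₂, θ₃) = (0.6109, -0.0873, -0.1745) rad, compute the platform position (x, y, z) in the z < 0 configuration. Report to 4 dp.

O1 = (0.2283·cos0.0°, 0.2283·sin0.0°, -0.0688) = (0.2283, 0.0000, -0.0688)
arm 2 at φ=120.0°: e+L cos θ2 = 0.2495;  O2 = (-0.1248, 0.2161, 0.0105)
φ3=240.0°: virtual centre (-0.1241, -0.2149, 0.0208), radius l
subtract pairs → two planes through P
[-0.7061 0.4322 0.1586]·P = 0.0055;  [-0.7048 -0.4299 0.1793]·P = 0.0052
det = 0.6082;  x = -0.0076+0.2395z,  y = 0.0004+0.0244z
into |P−O₁|² = l²: 1.0580z² + 0.0247z + -0.1896 = 0;  Δ = 0.8031;  z = -0.4352 or 0.4119 → z<0 root = -0.4352
x = -0.1118, y = -0.0102

(-0.1118, -0.0102, -0.4352)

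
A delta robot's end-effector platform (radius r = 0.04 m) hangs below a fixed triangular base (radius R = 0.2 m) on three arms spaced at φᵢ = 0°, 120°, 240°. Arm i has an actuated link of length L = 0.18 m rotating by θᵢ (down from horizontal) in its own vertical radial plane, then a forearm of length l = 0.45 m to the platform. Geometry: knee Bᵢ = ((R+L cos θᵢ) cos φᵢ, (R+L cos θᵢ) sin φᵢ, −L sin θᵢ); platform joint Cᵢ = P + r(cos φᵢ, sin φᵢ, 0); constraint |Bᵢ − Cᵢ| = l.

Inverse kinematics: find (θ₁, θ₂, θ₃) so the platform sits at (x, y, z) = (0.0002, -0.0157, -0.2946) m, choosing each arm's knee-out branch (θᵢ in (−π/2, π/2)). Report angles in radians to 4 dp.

θ₁ = 0.0000, θ₂ = 0.0870, θ₃ = -0.0873

φ1=0.0° → target in arm frame (0.0002, -0.0157)
  A=0.1598, B=-0.2946, C=(l²−L²−A²−y'²−z²)/(2L)=0.1598
  θ1 = atan2(B,A) + arccos(C/0.3351) = 0.0000
φ2=120.0° → target in arm frame (-0.0137, 0.0077)
  A cos θ + B sin θ = C:  0.1737·cos θ + -0.2946·sin θ = 0.1474
  γ=atan2(-0.2946,0.1737)=-1.0381;  ψ=arccos(0.4311)=1.1250;  θ2=γ+ψ≈0.0870
rotate P by −φ3: (0.0135, 0.0080, -0.2946)
  A=0.1465, B=-0.2946, C=(l²−L²−A²−y'²−z²)/(2L)=0.1716
  θ3 = atan2(B,A) + arccos(C/0.3290) = -0.0873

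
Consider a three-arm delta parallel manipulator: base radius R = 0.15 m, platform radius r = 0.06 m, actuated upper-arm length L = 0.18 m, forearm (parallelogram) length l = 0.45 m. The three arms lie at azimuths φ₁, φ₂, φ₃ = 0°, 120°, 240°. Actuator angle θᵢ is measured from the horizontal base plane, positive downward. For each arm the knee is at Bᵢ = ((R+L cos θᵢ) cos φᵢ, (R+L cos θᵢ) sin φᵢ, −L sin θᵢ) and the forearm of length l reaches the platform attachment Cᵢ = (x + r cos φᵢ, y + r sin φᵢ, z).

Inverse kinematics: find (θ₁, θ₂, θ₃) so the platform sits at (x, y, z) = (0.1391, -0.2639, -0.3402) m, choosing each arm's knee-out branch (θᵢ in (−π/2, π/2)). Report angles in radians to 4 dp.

θ₁ = 0.0001, θ₂ = 1.3965, θ₃ = -0.0869

rotate P by −φ1: (0.1391, -0.2639, -0.3402)
  e−x'=-0.0491;  (l²−L²−(e−x')²−y'²−z²)/2L = -0.0491
  γ=atan2(-0.3402,-0.0491)=-1.7141;  ψ=arccos(-0.1430)=1.7142;  θ1=γ+ψ≈0.0001
arm 2 (φ=120.0°): x'=-0.2981, y'=0.0115
  e−x'=0.3881;  (l²−L²−(e−x')²−y'²−z²)/2L = -0.2677
  θ2 = atan2(B,A) + arccos(C/0.5161) = 1.3965
arm 3 (φ=240.0°): x'=0.1590, y'=0.2524
  A cos θ + B sin θ = C:  -0.0690·cos θ + -0.3402·sin θ = -0.0392
  γ=atan2(-0.3402,-0.0690)=-1.7709;  ψ=arccos(-0.1129)=1.6839;  θ3=γ+ψ≈-0.0869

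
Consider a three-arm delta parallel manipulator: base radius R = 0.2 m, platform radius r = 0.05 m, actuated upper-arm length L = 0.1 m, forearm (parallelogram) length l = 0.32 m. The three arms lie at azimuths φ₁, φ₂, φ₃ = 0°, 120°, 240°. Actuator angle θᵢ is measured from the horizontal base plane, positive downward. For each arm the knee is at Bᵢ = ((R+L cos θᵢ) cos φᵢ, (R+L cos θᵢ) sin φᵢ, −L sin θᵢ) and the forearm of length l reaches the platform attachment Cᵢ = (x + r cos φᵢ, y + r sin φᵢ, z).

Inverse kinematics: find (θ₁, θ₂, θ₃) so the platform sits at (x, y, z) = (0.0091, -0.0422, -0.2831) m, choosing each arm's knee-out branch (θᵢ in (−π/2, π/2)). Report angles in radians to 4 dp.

θ₁ = 0.6107, θ₂ = 0.9596, θ₃ = 0.4359

rotate P by −φ1: (0.0091, -0.0422, -0.2831)
  A=0.1409, B=-0.2831, C=(l²−L²−A²−y'²−z²)/(2L)=-0.0469
  γ=atan2(-0.2831,0.1409)=-1.1090;  ψ=arccos(-0.1483)=1.7196;  θ1=γ+ψ≈0.6107
rotate P by −φ2: (-0.0411, 0.0132, -0.2831)
  A cos θ + B sin θ = C:  0.1911·cos θ + -0.2831·sin θ = -0.1222
  √(A²+B²)=0.3416;  θ2 = -0.9770+1.9366 ≈ 0.9596
φ3=240.0° → target in arm frame (0.0320, 0.0290)
  e−x'=0.1180;  (l²−L²−(e−x')²−y'²−z²)/2L = -0.0126
  θ3 = atan2(B,A) + arccos(C/0.3067) = 0.4359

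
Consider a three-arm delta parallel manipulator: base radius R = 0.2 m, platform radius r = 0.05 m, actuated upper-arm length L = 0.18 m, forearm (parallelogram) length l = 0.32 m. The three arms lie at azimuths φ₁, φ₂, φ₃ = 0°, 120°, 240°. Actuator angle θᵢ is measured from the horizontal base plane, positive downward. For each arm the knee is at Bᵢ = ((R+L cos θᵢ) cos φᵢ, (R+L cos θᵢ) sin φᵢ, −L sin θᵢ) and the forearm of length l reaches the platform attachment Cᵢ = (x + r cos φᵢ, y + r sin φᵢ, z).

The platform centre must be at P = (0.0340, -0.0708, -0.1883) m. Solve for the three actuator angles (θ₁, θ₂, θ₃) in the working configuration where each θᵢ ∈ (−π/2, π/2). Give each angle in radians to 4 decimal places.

θ₁ = 0.3488, θ₂ = 1.0473, θ₃ = 0.2623

φ1=0.0° → target in arm frame (0.0340, -0.0708)
  e−x'=0.1160;  (l²−L²−(e−x')²−y'²−z²)/2L = 0.0447
  γ=atan2(-0.1883,0.1160)=-1.0187;  ψ=arccos(0.2019)=1.3675;  θ1=γ+ψ≈0.3488
rotate P by −φ2: (-0.0783, 0.0060, -0.1883)
  e−x'=0.2283;  (l²−L²−(e−x')²−y'²−z²)/2L = -0.0489
  √(A²+B²)=0.2959;  θ2 = -0.6896+1.7369 ≈ 1.0473
rotate P by −φ3: (0.0443, 0.0648, -0.1883)
  A cos θ + B sin θ = C:  0.1057·cos θ + -0.1883·sin θ = 0.0532
  γ=atan2(-0.1883,0.1057)=-1.0593;  ψ=arccos(0.2466)=1.3216;  θ3=γ+ψ≈0.2623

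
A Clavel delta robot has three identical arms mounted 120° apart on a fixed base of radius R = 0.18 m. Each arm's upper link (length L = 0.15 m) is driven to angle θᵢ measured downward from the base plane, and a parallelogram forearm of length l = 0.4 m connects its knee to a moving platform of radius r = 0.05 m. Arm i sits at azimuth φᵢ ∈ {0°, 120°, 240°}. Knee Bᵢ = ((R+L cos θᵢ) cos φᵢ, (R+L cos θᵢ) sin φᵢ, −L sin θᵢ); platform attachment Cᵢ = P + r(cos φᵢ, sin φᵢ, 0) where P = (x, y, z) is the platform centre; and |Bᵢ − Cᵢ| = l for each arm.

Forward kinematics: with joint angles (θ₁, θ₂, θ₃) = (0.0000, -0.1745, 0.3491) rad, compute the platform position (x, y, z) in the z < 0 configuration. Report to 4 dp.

(0.0109, 0.0494, -0.2918)

φ1=0.0°: virtual centre (0.2800, 0.0000, 0.0000), radius l
S2 = (0.2777·cos120.0°, 0.2777·sin120.0°, 0.0260) = (-0.1389, 0.2405, 0.0260)
φ3=240.0°: virtual centre (-0.1355, -0.2347, -0.0513), radius l
subtract pairs → two planes through P
plane₁₂: -0.8377x+0.4810y+0.0521z = -0.0006
Cramer: x(z) = 0.0018-0.0314z;  y(z) = 0.0019-0.1630z
into |P−S₁|² = l²: 1.0276z² + 0.0169z + -0.0826 = 0;  Δ = 0.3397;  z = -0.2918 or 0.2754 → z<0 root = -0.2918
x = 0.0109, y = 0.0494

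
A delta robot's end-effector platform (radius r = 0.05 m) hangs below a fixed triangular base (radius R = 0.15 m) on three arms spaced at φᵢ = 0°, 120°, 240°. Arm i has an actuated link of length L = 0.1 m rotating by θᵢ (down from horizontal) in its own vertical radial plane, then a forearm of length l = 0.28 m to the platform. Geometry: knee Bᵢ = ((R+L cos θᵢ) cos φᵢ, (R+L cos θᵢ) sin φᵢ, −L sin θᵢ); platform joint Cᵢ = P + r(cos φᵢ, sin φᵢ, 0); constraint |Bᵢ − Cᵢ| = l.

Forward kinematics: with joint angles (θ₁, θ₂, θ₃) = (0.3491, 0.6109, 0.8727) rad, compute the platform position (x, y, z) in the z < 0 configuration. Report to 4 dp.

centre 1 = (0.1940·cos0.0°, 0.1940·sin0.0°, -0.0342) = (0.1940, 0.0000, -0.0342)
φ2=120.0°: virtual centre (-0.0910, 0.1575, -0.0574), radius l
centre 3 = (0.1643·cos240.0°, 0.1643·sin240.0°, -0.0766) = (-0.0821, -0.1423, -0.0766)
eliminate P² terms by subtracting sphere 1 from 2 and 3
[-0.5698 0.3151 -0.0463]·P = -0.0024;  [-0.5522 -0.2845 -0.0848]·P = -0.0059
det = 0.3361;  x = 0.0076+-0.1187z,  y = 0.0061+-0.0677z
sphere 1 gives Az²+Bz+C=0 with A=1.0187, B=0.1118, C=-0.0425;  B²−4AC=0.1855;  roots -0.2663, 0.1565;  negative root z = -0.2663
x = 0.0392, y = 0.0241

(0.0392, 0.0241, -0.2663)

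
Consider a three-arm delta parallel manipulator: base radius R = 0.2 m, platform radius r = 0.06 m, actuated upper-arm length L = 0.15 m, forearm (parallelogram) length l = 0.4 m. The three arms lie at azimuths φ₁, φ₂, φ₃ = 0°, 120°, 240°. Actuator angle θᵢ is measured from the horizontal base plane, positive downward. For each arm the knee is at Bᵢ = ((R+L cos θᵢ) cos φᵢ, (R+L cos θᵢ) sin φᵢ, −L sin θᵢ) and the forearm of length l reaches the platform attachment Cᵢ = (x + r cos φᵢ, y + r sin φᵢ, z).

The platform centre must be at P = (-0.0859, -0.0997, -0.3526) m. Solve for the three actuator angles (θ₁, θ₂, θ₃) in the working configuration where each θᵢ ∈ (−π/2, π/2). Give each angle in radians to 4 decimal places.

θ₁ = 0.9601, θ₂ = 0.7854, θ₃ = -0.0876

φ1=0.0° → target in arm frame (-0.0859, -0.0997)
  A=0.2259, B=-0.3526, C=(l²−L²−A²−y'²−z²)/(2L)=-0.1593
  θ1 = atan2(B,A) + arccos(C/0.4188) = 0.9601
rotate P by −φ2: (-0.0434, 0.1242, -0.3526)
  A cos θ + B sin θ = C:  0.1834·cos θ + -0.3526·sin θ = -0.1197
  θ2 = atan2(B,A) + arccos(C/0.3974) = 0.7854
rotate P by −φ3: (0.1293, -0.0245, -0.3526)
  A cos θ + B sin θ = C:  0.0107·cos θ + -0.3526·sin θ = 0.0415
  √(A²+B²)=0.3528;  θ3 = -1.5404+1.4528 ≈ -0.0876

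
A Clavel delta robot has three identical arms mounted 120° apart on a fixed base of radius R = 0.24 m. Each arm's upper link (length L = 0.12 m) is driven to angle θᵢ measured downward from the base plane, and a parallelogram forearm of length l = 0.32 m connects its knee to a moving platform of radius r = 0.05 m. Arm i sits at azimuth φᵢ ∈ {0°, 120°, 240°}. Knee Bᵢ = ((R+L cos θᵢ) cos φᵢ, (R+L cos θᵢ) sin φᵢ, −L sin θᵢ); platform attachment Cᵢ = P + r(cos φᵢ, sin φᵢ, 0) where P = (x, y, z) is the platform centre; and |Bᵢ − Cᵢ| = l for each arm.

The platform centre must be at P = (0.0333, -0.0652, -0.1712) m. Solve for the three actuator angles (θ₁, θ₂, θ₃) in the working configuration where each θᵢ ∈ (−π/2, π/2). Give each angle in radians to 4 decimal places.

arm 1 (φ=0.0°): x'=0.0333, y'=-0.0652
  e−x'=0.1567;  (l²−L²−(e−x')²−y'²−z²)/2L = 0.1245
  θ1 = atan2(B,A) + arccos(C/0.2321) = 0.1749
φ2=120.0° → target in arm frame (-0.0731, 0.0038)
  A=0.2631, B=-0.1712, C=(l²−L²−A²−y'²−z²)/(2L)=-0.0440
  θ2 = atan2(B,A) + arccos(C/0.3139) = 1.1345
arm 3 (φ=240.0°): x'=0.0398, y'=0.0614
  A=0.1502, B=-0.1712, C=(l²−L²−A²−y'²−z²)/(2L)=0.1348
  √(A²+B²)=0.2277;  θ3 = -0.8507+0.9372 ≈ 0.0865

θ₁ = 0.1749, θ₂ = 1.1345, θ₃ = 0.0865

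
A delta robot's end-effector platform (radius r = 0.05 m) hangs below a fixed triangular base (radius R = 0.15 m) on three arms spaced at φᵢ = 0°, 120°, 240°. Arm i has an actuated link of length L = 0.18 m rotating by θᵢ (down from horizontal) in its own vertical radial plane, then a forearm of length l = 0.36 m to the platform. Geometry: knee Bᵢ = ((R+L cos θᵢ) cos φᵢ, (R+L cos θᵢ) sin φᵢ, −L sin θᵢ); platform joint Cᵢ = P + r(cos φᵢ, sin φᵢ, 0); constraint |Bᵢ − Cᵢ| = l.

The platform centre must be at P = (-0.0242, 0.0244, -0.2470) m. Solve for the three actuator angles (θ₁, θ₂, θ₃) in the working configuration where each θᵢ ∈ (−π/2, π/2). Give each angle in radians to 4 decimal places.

θ₁ = 0.2618, θ₂ = -0.0868, θ₃ = 0.1746

rotate P by −φ1: (-0.0242, 0.0244, -0.2470)
  e−x'=0.1242;  (l²−L²−(e−x')²−y'²−z²)/2L = 0.0560
  γ=atan2(-0.2470,0.1242)=-1.1049;  ψ=arccos(0.2027)=1.3667;  θ1=γ+ψ≈0.2618
φ2=120.0° → target in arm frame (0.0332, 0.0088)
  e−x'=0.0668;  (l²−L²−(e−x')²−y'²−z²)/2L = 0.0879
  √(A²+B²)=0.2559;  θ2 = -1.3068+1.2200 ≈ -0.0868
arm 3 (φ=240.0°): x'=-0.0090, y'=-0.0332
  e−x'=0.1090;  (l²−L²−(e−x')²−y'²−z²)/2L = 0.0645
  θ3 = atan2(B,A) + arccos(C/0.2700) = 0.1746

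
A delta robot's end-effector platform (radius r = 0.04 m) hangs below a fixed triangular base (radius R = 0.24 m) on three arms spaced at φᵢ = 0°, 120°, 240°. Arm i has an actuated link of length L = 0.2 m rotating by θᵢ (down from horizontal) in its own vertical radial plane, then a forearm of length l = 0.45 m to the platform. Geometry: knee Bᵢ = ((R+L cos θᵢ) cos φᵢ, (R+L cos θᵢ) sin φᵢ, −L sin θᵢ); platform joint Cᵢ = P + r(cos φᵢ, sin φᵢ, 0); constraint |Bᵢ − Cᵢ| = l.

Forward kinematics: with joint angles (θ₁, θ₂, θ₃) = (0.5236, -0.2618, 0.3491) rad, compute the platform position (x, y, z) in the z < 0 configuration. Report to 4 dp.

arm 1 at φ=0.0°: ρ1 = 0.3732;  S1 = (0.3732, 0.0000, -0.1000)
S2 = (0.3932·cos120.0°, 0.3932·sin120.0°, 0.0518) = (-0.1966, 0.3405, 0.0518)
φ3=240.0°: virtual centre (-0.1940, -0.3360, -0.0684), radius l
subtract pairs → two planes through P
linear system: -1.1396x+0.6810y = 0.0080−0.3035z; -1.1343x+-0.6719y = 0.0059−0.0632z
Cramer: x(z) = -0.0061+0.1606z;  y(z) = 0.0015-0.1770z
quadratic in z: (1.0571)z²+(0.0777)z+(-0.0486)=0, √Δ=0.4600 → z ∈ {-0.2543, 0.1809}; z = -0.2543 (taking z<0)
x = -0.0469, y = 0.0466

(-0.0469, 0.0466, -0.2543)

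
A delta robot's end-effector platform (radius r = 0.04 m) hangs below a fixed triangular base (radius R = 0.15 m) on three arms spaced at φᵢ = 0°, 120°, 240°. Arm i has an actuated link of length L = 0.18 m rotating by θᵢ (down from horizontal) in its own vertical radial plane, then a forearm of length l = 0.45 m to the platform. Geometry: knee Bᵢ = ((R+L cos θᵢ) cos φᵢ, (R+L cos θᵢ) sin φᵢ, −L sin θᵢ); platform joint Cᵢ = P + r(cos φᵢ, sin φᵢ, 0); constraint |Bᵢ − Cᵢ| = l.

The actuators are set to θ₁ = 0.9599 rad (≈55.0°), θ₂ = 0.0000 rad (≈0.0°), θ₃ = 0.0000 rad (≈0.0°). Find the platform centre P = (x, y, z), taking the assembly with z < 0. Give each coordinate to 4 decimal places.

(-0.1767, 0.0000, -0.3720)

φ1=0.0°: virtual centre (0.2132, 0.0000, -0.1474), radius l
φ2=120.0°: virtual centre (-0.1450, 0.2511, 0.0000), radius l
S3 = (0.2900·cos240.0°, 0.2900·sin240.0°, 0.0000) = (-0.1450, -0.2511, 0.0000)
eliminate P² terms by subtracting sphere 1 from 2 and 3
[-0.7165 0.5023 0.2949]·P = 0.0169;  [-0.7165 -0.5023 0.2949]·P = 0.0169
Cramer: x(z) = -0.0236+0.4116z;  y(z) = 0.0000-0.0000z
into |P−S₁|² = l²: 1.1694z² + 0.1000z + -0.1247 = 0;  Δ = 0.5932;  z = -0.3720 or 0.2866 → z<0 root = -0.3720
x = -0.1767, y = 0.0000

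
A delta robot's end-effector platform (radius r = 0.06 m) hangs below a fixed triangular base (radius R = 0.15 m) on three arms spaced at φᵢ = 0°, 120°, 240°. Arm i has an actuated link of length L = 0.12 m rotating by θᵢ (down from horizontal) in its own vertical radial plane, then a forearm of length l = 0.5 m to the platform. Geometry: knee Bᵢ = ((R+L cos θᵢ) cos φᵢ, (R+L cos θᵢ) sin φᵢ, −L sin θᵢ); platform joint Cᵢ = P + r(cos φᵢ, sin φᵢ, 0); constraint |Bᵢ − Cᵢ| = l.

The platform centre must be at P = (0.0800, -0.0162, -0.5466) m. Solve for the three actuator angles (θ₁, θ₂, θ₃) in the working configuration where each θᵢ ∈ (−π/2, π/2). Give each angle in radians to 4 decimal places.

θ₁ = 0.5238, θ₂ = 0.9602, θ₃ = 0.8727

φ1=0.0° → target in arm frame (0.0800, -0.0162)
  A=0.0100, B=-0.5466, C=(l²−L²−A²−y'²−z²)/(2L)=-0.2647
  √(A²+B²)=0.5467;  θ1 = -1.5525+2.0763 ≈ 0.5238
rotate P by −φ2: (-0.0540, -0.0612, -0.5466)
  A=0.1440, B=-0.5466, C=(l²−L²−A²−y'²−z²)/(2L)=-0.3652
  θ2 = atan2(B,A) + arccos(C/0.5653) = 0.9602
φ3=240.0° → target in arm frame (-0.0260, 0.0774)
  e−x'=0.1160;  (l²−L²−(e−x')²−y'²−z²)/2L = -0.3442
  θ3 = atan2(B,A) + arccos(C/0.5588) = 0.8727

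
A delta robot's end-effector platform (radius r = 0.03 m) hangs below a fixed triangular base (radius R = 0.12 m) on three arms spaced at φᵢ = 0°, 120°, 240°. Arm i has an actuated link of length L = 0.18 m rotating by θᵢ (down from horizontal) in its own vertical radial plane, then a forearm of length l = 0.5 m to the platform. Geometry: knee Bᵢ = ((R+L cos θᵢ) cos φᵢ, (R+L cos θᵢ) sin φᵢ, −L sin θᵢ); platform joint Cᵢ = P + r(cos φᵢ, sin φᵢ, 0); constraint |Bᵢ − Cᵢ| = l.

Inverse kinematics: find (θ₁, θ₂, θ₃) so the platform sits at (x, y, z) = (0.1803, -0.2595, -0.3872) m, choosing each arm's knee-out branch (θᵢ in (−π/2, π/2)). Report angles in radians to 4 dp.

φ1=0.0° → target in arm frame (0.1803, -0.2595)
  A cos θ + B sin θ = C:  -0.0903·cos θ + -0.3872·sin θ = -0.0217
  θ1 = atan2(B,A) + arccos(C/0.3976) = -0.1745
φ2=120.0° → target in arm frame (-0.3149, -0.0264)
  e−x'=0.4049;  (l²−L²−(e−x')²−y'²−z²)/2L = -0.2693
  γ=atan2(-0.3872,0.4049)=-0.7631;  ψ=arccos(-0.4807)=2.0723;  θ2=γ+ψ≈1.3092
rotate P by −φ3: (0.1346, 0.2859, -0.3872)
  A=-0.0446, B=-0.3872, C=(l²−L²−A²−y'²−z²)/(2L)=-0.0446
  γ=atan2(-0.3872,-0.0446)=-1.6854;  ψ=arccos(-0.1144)=1.6854;  θ3=γ+ψ≈0.0000

θ₁ = -0.1745, θ₂ = 1.3092, θ₃ = 0.0000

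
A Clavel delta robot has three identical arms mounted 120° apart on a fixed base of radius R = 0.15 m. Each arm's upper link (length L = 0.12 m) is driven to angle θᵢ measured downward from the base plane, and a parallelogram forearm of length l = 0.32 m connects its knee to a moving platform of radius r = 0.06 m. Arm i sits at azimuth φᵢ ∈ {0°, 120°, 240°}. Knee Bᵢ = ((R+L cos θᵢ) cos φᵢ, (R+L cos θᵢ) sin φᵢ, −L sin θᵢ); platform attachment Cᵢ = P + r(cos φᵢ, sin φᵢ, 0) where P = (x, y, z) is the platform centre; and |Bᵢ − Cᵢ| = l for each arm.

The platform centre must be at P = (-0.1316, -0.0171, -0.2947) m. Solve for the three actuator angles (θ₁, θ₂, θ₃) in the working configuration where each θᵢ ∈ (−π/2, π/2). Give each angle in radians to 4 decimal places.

θ₁ = 1.2214, θ₂ = 0.3489, θ₃ = 0.1744

arm 1 (φ=0.0°): x'=-0.1316, y'=-0.0171
  e−x'=0.2216;  (l²−L²−(e−x')²−y'²−z²)/2L = -0.2010
  θ1 = atan2(B,A) + arccos(C/0.3687) = 1.2214
φ2=120.0° → target in arm frame (0.0510, 0.1225)
  A=0.0390, B=-0.2947, C=(l²−L²−A²−y'²−z²)/(2L)=-0.0641
  √(A²+B²)=0.2973;  θ2 = -1.4392+1.7881 ≈ 0.3489
φ3=240.0° → target in arm frame (0.0806, -0.1054)
  A=0.0094, B=-0.2947, C=(l²−L²−A²−y'²−z²)/(2L)=-0.0419
  √(A²+B²)=0.2948;  θ3 = -1.5389+1.7133 ≈ 0.1744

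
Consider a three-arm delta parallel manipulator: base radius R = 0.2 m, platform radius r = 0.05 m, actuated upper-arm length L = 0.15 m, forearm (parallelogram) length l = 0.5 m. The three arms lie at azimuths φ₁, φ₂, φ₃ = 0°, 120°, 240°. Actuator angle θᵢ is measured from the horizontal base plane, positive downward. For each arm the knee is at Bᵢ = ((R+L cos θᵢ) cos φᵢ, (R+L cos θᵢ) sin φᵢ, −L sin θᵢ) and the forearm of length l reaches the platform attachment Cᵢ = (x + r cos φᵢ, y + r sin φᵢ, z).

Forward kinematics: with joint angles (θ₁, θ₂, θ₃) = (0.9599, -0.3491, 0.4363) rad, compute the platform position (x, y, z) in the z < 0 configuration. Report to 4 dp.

(-0.1505, 0.0982, -0.4244)

arm 1 at φ=0.0°: (R−r)+L cos θ1 = 0.2360;  O1 = (0.2360, 0.0000, -0.1229)
O2 = (0.2910·cos120.0°, 0.2910·sin120.0°, 0.0513) = (-0.1455, 0.2520, 0.0513)
φ3=240.0°: virtual centre (-0.1430, -0.2476, -0.0634), radius l
eliminate P² terms by subtracting sphere 1 from 2 and 3
plane₁₂: -0.7630x+0.5039y+0.3484z = 0.0165
det = 0.7599;  x = -0.0207+0.3059z,  y = 0.0014+-0.2280z
quadratic in z: (1.1456)z²+(0.0880)z+(-0.1690)=0, √Δ=0.8844 → z ∈ {-0.4244, 0.3476}; z = -0.4244 (taking z<0)
x = -0.1505, y = 0.0982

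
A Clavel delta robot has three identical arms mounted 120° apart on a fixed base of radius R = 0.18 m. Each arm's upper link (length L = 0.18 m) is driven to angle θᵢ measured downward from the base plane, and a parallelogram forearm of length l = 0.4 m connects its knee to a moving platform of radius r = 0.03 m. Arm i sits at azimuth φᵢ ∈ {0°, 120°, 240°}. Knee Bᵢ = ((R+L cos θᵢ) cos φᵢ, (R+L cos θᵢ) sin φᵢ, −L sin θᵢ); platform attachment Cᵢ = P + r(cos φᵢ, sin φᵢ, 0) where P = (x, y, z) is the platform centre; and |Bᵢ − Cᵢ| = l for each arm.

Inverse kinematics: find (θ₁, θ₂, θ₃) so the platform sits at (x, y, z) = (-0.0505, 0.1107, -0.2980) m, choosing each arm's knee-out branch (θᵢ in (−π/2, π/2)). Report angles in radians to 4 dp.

θ₁ = 0.6981, θ₂ = -0.2620, θ₃ = 0.7854

φ1=0.0° → target in arm frame (-0.0505, 0.1107)
  A cos θ + B sin θ = C:  0.2005·cos θ + -0.2980·sin θ = -0.0379
  γ=atan2(-0.2980,0.2005)=-0.9785;  ψ=arccos(-0.1056)=1.6766;  θ1=γ+ψ≈0.6981
arm 2 (φ=120.0°): x'=0.1211, y'=-0.0116
  A=0.0289, B=-0.2980, C=(l²−L²−A²−y'²−z²)/(2L)=0.1051
  γ=atan2(-0.2980,0.0289)=-1.4742;  ψ=arccos(0.3510)=1.2122;  θ2=γ+ψ≈-0.2620
arm 3 (φ=240.0°): x'=-0.0706, y'=-0.0991
  A=0.2206, B=-0.2980, C=(l²−L²−A²−y'²−z²)/(2L)=-0.0547
  γ=atan2(-0.2980,0.2206)=-0.9335;  ψ=arccos(-0.1475)=1.7189;  θ3=γ+ψ≈0.7854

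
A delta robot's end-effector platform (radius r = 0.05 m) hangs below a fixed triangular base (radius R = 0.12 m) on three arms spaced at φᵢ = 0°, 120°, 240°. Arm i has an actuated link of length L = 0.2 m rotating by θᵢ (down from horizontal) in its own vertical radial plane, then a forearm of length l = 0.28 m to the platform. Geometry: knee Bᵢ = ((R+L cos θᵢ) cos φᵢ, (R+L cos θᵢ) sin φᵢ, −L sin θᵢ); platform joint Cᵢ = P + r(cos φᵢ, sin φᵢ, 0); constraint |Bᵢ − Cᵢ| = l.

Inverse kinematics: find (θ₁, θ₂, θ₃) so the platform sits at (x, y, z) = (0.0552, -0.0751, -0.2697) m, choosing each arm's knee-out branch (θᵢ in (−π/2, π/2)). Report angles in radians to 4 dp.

rotate P by −φ1: (0.0552, -0.0751, -0.2697)
  A cos θ + B sin θ = C:  0.0148·cos θ + -0.2697·sin θ = -0.1005
  √(A²+B²)=0.2701;  θ1 = -1.5160+1.9520 ≈ 0.4360
φ2=120.0° → target in arm frame (-0.0926, -0.0103)
  A=0.1626, B=-0.2697, C=(l²−L²−A²−y'²−z²)/(2L)=-0.1522
  √(A²+B²)=0.3149;  θ2 = -1.0281+2.0753 ≈ 1.0472
arm 3 (φ=240.0°): x'=0.0374, y'=0.0854
  A=0.0326, B=-0.2697, C=(l²−L²−A²−y'²−z²)/(2L)=-0.1067
  θ3 = atan2(B,A) + arccos(C/0.2717) = 0.5238

θ₁ = 0.4360, θ₂ = 1.0472, θ₃ = 0.5238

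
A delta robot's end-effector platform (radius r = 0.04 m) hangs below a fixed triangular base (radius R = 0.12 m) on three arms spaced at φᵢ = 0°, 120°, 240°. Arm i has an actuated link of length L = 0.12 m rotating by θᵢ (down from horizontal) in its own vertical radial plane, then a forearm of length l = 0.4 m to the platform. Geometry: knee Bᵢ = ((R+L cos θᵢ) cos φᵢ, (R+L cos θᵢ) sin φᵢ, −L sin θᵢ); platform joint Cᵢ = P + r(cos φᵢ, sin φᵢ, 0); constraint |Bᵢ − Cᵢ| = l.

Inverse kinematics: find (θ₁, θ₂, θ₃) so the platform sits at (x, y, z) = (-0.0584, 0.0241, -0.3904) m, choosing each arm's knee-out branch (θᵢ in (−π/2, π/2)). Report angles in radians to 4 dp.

θ₁ = 0.6110, θ₂ = 0.1745, θ₃ = 0.3489

φ1=0.0° → target in arm frame (-0.0584, 0.0241)
  A cos θ + B sin θ = C:  0.1384·cos θ + -0.3904·sin θ = -0.1106
  √(A²+B²)=0.4142;  θ1 = -1.2301+1.8411 ≈ 0.6110
arm 2 (φ=120.0°): x'=0.0501, y'=0.0385
  A cos θ + B sin θ = C:  0.0299·cos θ + -0.3904·sin θ = -0.0383
  γ=atan2(-0.3904,0.0299)=-1.4943;  ψ=arccos(-0.0978)=1.6688;  θ2=γ+ψ≈0.1745
arm 3 (φ=240.0°): x'=0.0083, y'=-0.0626
  A cos θ + B sin θ = C:  0.0717·cos θ + -0.3904·sin θ = -0.0661
  √(A²+B²)=0.3969;  θ3 = -1.3892+1.7382 ≈ 0.3489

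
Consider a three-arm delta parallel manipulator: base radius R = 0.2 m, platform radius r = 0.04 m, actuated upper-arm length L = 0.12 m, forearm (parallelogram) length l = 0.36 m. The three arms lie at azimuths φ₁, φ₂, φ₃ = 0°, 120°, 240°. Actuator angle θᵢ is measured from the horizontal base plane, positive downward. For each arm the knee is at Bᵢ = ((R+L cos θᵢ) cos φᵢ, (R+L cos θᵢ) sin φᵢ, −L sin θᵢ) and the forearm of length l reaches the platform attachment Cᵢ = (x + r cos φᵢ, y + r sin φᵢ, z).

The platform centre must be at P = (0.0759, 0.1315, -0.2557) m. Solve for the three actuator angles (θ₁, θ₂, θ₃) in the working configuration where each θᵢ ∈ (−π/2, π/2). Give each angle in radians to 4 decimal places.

rotate P by −φ1: (0.0759, 0.1315, -0.2557)
  A=0.0841, B=-0.2557, C=(l²−L²−A²−y'²−z²)/(2L)=0.1061
  θ1 = atan2(B,A) + arccos(C/0.2692) = -0.0872
φ2=120.0° → target in arm frame (0.0759, -0.1315)
  A=0.0841, B=-0.2557, C=(l²−L²−A²−y'²−z²)/(2L)=0.1061
  γ=atan2(-0.2557,0.0841)=-1.2532;  ψ=arccos(0.3942)=1.1656;  θ2=γ+ψ≈-0.0875
arm 3 (φ=240.0°): x'=-0.1518, y'=0.0000
  A=0.3118, B=-0.2557, C=(l²−L²−A²−y'²−z²)/(2L)=-0.1976
  √(A²+B²)=0.4033;  θ3 = -0.6868+2.0829 ≈ 1.3961

θ₁ = -0.0872, θ₂ = -0.0875, θ₃ = 1.3961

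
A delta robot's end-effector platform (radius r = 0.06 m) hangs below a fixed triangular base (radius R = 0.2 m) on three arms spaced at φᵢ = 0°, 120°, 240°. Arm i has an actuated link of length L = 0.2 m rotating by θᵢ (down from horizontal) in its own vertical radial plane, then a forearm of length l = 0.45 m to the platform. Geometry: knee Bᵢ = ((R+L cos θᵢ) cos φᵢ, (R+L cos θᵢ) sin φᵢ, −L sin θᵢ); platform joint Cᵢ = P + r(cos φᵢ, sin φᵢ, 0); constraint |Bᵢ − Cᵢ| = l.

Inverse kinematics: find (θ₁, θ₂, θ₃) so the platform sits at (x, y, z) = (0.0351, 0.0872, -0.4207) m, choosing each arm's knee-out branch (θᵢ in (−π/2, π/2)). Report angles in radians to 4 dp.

rotate P by −φ1: (0.0351, 0.0872, -0.4207)
  A=0.1049, B=-0.4207, C=(l²−L²−A²−y'²−z²)/(2L)=-0.0827
  γ=atan2(-0.4207,0.1049)=-1.3264;  ψ=arccos(-0.1908)=1.7628;  θ1=γ+ψ≈0.4364
φ2=120.0° → target in arm frame (0.0580, -0.0740)
  e−x'=0.0820;  (l²−L²−(e−x')²−y'²−z²)/2L = -0.0667
  θ2 = atan2(B,A) + arccos(C/0.4286) = 0.3489
arm 3 (φ=240.0°): x'=-0.0931, y'=-0.0132
  A cos θ + B sin θ = C:  0.2331·cos θ + -0.4207·sin θ = -0.1725
  √(A²+B²)=0.4809;  θ3 = -1.0649+1.9375 ≈ 0.8727

θ₁ = 0.4364, θ₂ = 0.3489, θ₃ = 0.8727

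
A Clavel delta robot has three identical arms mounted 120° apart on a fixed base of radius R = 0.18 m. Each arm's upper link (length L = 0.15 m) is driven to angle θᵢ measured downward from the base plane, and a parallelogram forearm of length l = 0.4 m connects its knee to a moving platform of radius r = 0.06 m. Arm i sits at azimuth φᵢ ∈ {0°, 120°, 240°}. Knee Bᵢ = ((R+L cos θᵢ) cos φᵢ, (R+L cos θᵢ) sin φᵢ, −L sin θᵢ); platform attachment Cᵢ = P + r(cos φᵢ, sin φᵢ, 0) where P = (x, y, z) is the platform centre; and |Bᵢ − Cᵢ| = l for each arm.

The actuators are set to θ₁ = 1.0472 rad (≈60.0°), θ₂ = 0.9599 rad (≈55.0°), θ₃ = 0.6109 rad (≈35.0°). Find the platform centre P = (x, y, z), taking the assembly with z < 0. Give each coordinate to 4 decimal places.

centre 1 = (0.1950·cos0.0°, 0.1950·sin0.0°, -0.1299) = (0.1950, 0.0000, -0.1299)
φ2=120.0°: virtual centre (-0.1030, 0.1784, -0.1229), radius l
centre 3 = (0.2429·cos240.0°, 0.2429·sin240.0°, -0.0860) = (-0.1214, -0.2103, -0.0860)
eliminate P² terms by subtracting sphere 1 from 2 and 3
[-0.5960 0.3569 0.0141]·P = 0.0026;  [-0.6329 -0.4207 0.0877]·P = 0.0115
Cramer: x(z) = -0.0109+0.0781z;  y(z) = -0.0108+0.0910z
into |P−centre ₁|² = l²: 1.0144z² + 0.2257z + -0.1006 = 0;  Δ = 0.4591;  z = -0.4452 or 0.2227 → z<0 root = -0.4452
x = -0.0457, y = -0.0514

(-0.0457, -0.0514, -0.4452)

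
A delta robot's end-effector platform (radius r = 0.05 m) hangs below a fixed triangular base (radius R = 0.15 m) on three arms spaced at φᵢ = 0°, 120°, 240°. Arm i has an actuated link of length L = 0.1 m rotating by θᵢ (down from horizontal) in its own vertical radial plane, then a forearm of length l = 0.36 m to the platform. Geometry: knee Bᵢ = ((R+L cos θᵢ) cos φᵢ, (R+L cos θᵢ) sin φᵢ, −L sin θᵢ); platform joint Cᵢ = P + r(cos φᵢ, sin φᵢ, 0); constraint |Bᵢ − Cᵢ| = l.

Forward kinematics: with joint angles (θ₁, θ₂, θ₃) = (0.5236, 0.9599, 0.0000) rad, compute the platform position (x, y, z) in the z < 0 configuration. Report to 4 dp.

(-0.0013, -0.1034, -0.3391)

O1 = (0.1866·cos0.0°, 0.1866·sin0.0°, -0.0500) = (0.1866, 0.0000, -0.0500)
O2 = (0.1574·cos120.0°, 0.1574·sin120.0°, -0.0819) = (-0.0787, 0.1363, -0.0819)
φ3=240.0°: virtual centre (-0.1000, -0.1732, 0.0000), radius l
subtract pairs → two planes through P
plane₁₂: -0.5306x+0.2726y+-0.0638z = -0.0058
Cramer: x(z) = 0.0038+0.0151z;  y(z) = -0.0140+0.2636z
quadratic in z: (1.0697)z²+(0.0871)z+(-0.0935)=0, √Δ=0.6384 → z ∈ {-0.3391, 0.2577}; z = -0.3391 (taking z<0)
x = -0.0013, y = -0.1034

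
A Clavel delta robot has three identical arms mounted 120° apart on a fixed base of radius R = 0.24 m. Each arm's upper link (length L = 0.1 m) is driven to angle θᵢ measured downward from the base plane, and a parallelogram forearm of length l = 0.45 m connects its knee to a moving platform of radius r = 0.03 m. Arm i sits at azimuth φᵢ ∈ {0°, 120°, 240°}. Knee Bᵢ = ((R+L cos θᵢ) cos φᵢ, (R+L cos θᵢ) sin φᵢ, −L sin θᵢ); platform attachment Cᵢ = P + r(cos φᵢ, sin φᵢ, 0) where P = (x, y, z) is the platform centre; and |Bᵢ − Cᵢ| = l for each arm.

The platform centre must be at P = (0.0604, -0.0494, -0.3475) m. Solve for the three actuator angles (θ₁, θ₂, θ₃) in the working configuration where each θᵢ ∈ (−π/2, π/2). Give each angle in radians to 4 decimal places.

arm 1 (φ=0.0°): x'=0.0604, y'=-0.0494
  A cos θ + B sin θ = C:  0.1496·cos θ + -0.3475·sin θ = 0.2346
  γ=atan2(-0.3475,0.1496)=-1.1643;  ψ=arccos(0.6201)=0.9019;  θ1=γ+ψ≈-0.2624
arm 2 (φ=120.0°): x'=-0.0730, y'=-0.0276
  A cos θ + B sin θ = C:  0.2830·cos θ + -0.3475·sin θ = -0.0455
  γ=atan2(-0.3475,0.2830)=-0.8874;  ψ=arccos(-0.1015)=1.6725;  θ2=γ+ψ≈0.7851
rotate P by −φ3: (0.0126, 0.0770, -0.3475)
  e−x'=0.1974;  (l²−L²−(e−x')²−y'²−z²)/2L = 0.1342
  √(A²+B²)=0.3997;  θ3 = -1.0542+1.2284 ≈ 0.1742

θ₁ = -0.2624, θ₂ = 0.7851, θ₃ = 0.1742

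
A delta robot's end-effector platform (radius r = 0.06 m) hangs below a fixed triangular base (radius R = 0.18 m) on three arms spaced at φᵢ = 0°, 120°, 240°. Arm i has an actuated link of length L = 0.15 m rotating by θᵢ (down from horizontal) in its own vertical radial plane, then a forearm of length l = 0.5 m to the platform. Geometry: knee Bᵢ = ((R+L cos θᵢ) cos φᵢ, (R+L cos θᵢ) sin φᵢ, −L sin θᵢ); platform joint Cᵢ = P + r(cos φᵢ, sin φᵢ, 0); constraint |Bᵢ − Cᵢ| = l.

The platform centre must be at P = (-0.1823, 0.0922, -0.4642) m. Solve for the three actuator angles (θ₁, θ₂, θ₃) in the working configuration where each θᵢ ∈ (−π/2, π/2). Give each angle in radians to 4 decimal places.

θ₁ = 1.1343, θ₂ = -0.0875, θ₃ = 0.5237

rotate P by −φ1: (-0.1823, 0.0922, -0.4642)
  A cos θ + B sin θ = C:  0.3023·cos θ + -0.4642·sin θ = -0.2929
  γ=atan2(-0.4642,0.3023)=-0.9936;  ψ=arccos(-0.5287)=2.1279;  θ1=γ+ψ≈1.1343
φ2=120.0° → target in arm frame (0.1710, 0.1118)
  e−x'=-0.0510;  (l²−L²−(e−x')²−y'²−z²)/2L = -0.0103
  √(A²+B²)=0.4670;  θ2 = -1.6802+1.5928 ≈ -0.0875
rotate P by −φ3: (0.0113, -0.2040, -0.4642)
  A=0.1087, B=-0.4642, C=(l²−L²−A²−y'²−z²)/(2L)=-0.1380
  √(A²+B²)=0.4768;  θ3 = -1.3408+1.8645 ≈ 0.5237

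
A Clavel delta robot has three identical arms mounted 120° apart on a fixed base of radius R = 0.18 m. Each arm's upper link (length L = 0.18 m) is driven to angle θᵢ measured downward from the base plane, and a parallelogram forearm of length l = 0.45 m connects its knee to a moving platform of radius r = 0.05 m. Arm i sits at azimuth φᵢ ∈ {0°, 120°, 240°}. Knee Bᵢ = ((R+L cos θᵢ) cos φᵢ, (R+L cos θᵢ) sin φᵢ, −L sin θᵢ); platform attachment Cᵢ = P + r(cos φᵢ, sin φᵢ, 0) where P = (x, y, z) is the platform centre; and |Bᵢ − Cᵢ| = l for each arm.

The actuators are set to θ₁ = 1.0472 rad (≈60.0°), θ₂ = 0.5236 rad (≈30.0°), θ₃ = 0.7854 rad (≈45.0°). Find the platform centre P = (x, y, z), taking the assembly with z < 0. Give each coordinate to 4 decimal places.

(-0.0819, 0.0440, -0.4866)

φ1=0.0°: virtual centre (0.2200, 0.0000, -0.1559), radius l
φ2=120.0°: virtual centre (-0.1429, 0.2476, -0.0900), radius l
φ3=240.0°: virtual centre (-0.1286, -0.2228, -0.1273), radius l
subtract pairs → two planes through P
linear system: -0.7259x+0.4952y = 0.0171−0.1318z; -0.6973x+-0.4456y = 0.0097−0.0572z
Cramer: x(z) = -0.0186+0.1302z;  y(z) = 0.0073-0.0753z
quadratic in z: (1.0226)z²+(0.2486)z+(-0.1212)=0, √Δ=0.7467 → z ∈ {-0.4866, 0.2436}; z = -0.4866 (taking z<0)
x = -0.0819, y = 0.0440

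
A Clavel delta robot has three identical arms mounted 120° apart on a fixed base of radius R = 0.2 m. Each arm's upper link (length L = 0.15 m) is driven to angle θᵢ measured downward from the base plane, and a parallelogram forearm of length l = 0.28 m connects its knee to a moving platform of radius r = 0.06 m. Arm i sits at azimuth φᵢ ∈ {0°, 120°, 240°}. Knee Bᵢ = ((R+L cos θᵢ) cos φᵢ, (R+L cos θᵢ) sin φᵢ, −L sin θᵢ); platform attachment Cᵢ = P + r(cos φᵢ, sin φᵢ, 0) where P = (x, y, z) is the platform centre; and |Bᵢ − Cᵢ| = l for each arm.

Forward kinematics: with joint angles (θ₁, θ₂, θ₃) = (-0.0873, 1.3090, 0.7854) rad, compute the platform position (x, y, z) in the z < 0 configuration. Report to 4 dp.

(0.0944, -0.0533, -0.1807)

S1 = (0.2894·cos0.0°, 0.2894·sin0.0°, 0.0131) = (0.2894, 0.0000, 0.0131)
φ2=120.0°: virtual centre (-0.0894, 0.1549, -0.1449), radius l
S3 = (0.2461·cos240.0°, 0.2461·sin240.0°, -0.1061) = (-0.1230, -0.2131, -0.1061)
eliminate P² terms by subtracting sphere 1 from 2 and 3
[-0.7577 0.3097 -0.3159]·P = -0.0310;  [-0.8249 -0.4262 -0.2383]·P = -0.0121
det = 0.5784;  x = 0.0293+-0.3604z,  y = -0.0283+0.1384z
sphere 1 gives Az²+Bz+C=0 with A=1.1490, B=0.1535, C=-0.0098;  B²−4AC=0.0685;  roots -0.1807, 0.0471;  negative root z = -0.1807
x = 0.0944, y = -0.0533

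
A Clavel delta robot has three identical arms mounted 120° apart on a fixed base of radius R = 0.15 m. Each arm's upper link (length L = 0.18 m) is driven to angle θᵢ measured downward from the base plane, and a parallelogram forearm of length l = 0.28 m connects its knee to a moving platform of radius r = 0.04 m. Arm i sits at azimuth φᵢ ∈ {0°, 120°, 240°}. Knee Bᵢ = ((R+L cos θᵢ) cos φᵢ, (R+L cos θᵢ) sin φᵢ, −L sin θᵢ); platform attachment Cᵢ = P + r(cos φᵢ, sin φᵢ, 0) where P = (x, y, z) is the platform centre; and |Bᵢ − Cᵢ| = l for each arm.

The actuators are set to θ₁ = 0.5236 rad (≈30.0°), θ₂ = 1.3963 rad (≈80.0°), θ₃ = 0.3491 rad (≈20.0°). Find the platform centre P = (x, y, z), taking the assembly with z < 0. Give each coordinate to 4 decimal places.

arm 1 at φ=0.0°: ρ1 = 0.2659;  centre 1 = (0.2659, 0.0000, -0.0900)
φ2=120.0°: virtual centre (-0.0706, 0.1223, -0.1773), radius l
centre 3 = (0.2791·cos240.0°, 0.2791·sin240.0°, -0.0616) = (-0.1396, -0.2417, -0.0616)
|centre ₂|²−|centre ₁|² = -0.0274;  |centre ₃|²−|centre ₁|² = 0.0029
[-0.6730 0.2447 -0.1745]·P = -0.0274;  [-0.8109 -0.4835 0.0569]·P = 0.0029
det = 0.5238;  x = 0.0239+-0.1345z,  y = -0.0462+0.3433z
quadratic in z: (1.1359)z²+(0.2134)z+(-0.0096)=0, √Δ=0.2988 → z ∈ {-0.2255, 0.0376}; z = -0.2255 (taking z<0)
x = 0.0543, y = -0.1236

(0.0543, -0.1236, -0.2255)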